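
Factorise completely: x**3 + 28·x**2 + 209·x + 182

By the rational root theorem, x = −13 is a root, so (x + 13) is a factor; dividing leaves x**2 + 15·x + 14.
The remaining quadratic factors as (x + 1)(x + 14).

(x + 1)·(x + 13)·(x + 14)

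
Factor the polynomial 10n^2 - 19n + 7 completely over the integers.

Need a pair with product 10·7 = 70 and sum -19: that's -14 and -5.
Split the middle term: 10n^2 - 14n - 5n + 7 = 2n(5n - 7) - (5n - 7).

(2n - 1)(5n - 7)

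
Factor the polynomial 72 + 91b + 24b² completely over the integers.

Need a pair with product 24·72 = 1728 and sum 91: that's 27 and 64.
Split the middle term: 24b² + 27b + 64b + 72 = 3b(8b + 9) + 8(8b + 9).

(3b + 8)(8b + 9)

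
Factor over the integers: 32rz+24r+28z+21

(4z+3)(8r+7)

Group as (32rz+24r) + (28z+21) = 8r(4z+3) + 7(4z+3).
Both groups share the factor (4z+3).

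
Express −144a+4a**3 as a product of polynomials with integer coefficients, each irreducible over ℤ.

Factor out 4a, leaving a**2−36, which is a difference of two squares.

4a(a+6)(a−6)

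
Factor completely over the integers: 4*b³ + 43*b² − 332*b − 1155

Trying the rational-root candidates, b = 7 is a root, so (b − 7) divides it; the quotient is 4*b² + 71*b + 165.
The remaining quadratic factors as (4*b + 11)(b + 15).

(4*b + 11)*(b + 15)*(b − 7)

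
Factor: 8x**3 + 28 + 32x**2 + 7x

(x + 4)(8x**2 + 7)

Group as (8x**3 + 7x) + (32x**2 + 28) = x(8x**2 + 7) + 4(8x**2 + 7).
Both groups share the factor (8x**2 + 7).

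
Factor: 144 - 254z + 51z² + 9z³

(3z - 2)(3z - 8)(z + 9)

Trying the rational-root candidates, z = -9 is a root, so (z + 9) divides it; the quotient is 9z² - 30z + 16.
The remaining quadratic factors as (3z - 8)(3z - 2).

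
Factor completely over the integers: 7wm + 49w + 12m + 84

Group as (7wm + 49w) + (12m + 84) = 7w(m + 7) + 12(m + 7).
Both groups share the factor (m + 7).

(7w + 12)(m + 7)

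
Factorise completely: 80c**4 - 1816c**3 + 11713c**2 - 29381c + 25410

Among the possible rational roots, c = 14 is a root, so (c - 14) divides it; the quotient is 80c**3 - 696c**2 + 1969c - 1815.
Next, c = 11/4 is a root, so (4c - 11) divides it; the quotient is 20c**2 - 119c + 165.
The remaining quadratic factors as (4c - 15)(5c - 11).

(4c - 11)(4c - 15)(5c - 11)(c - 14)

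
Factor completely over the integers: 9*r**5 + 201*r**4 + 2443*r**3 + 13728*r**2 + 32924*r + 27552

By the rational root theorem, r = -8/3 is a root, so (3*r + 8) is a factor; dividing leaves 3*r**4 + 59*r**3 + 657*r**2 + 2824*r + 3444.
Continuing, r = -2 is a root, so (r + 2) divides it; the quotient is 3*r**3 + 53*r**2 + 551*r + 1722.
Continuing, r = -14/3 is a root, giving the factor (3*r + 14) and quotient r**2 + 13*r + 123.
The quadratic r**2 + 13*r + 123 has discriminant -323 < 0 and is irreducible over ℤ.

(3*r + 14)*(3*r + 8)*(r + 2)*(r**2 + 13*r + 123)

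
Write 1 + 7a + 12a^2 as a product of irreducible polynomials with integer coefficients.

(3a + 1)(4a + 1)

Need a pair with product 12·1 = 12 and sum 7: that's 4 and 3.
Split the middle term: 12a^2 + 4a + 3a + 1 = 4a(3a + 1) + (3a + 1).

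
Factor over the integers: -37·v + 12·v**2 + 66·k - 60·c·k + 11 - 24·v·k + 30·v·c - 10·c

Group: 4·v·(3·v - 6·k - 1) + (10·c - 11)·(3·v - 6·k - 1); both groups contain (3·v - 6·k - 1).

(3·v - 6·k - 1)·(4·v + 10·c - 11)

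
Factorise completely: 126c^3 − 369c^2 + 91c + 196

Among the possible rational roots, c = 7/3 is a root, so (3c − 7) is a factor; dividing leaves 42c^2 − 25c − 28.
The remaining quadratic factors as (7c + 4)(6c − 7).

(3c − 7)(6c − 7)(7c + 4)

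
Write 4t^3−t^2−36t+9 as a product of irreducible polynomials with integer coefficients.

By the rational root theorem, t = −3 is a root, so (t+3) divides it; the quotient is 4t^2−13t+3.
The remaining quadratic factors as (t−3)(4t−1).

(4t−1)(t+3)(t−3)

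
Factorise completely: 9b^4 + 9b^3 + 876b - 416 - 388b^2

Testing divisors of the constant over divisors of the leading coefficient, b = 2 is a root, giving the factor (b - 2) and quotient 9b^3 + 27b^2 - 334b + 208.
Next, b = 13/3 is a root, so (3b - 13) divides it; the quotient is 3b^2 + 22b - 16.
The remaining quadratic factors as (3b - 2)(b + 8).

(3b - 13)(3b - 2)(b + 8)(b - 2)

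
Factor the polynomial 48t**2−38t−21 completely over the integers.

(6t−7)(8t+3)

Need a pair with product 48·(−21) = −1008 and sum −38: that's −56 and 18.
Split the middle term: 48t**2−56t + 18t−21 = 8t(6t−7) + 3(6t−7).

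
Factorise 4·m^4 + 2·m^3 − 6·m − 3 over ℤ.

Group as (4·m^4 − 6·m) + (2·m^3 − 3) = 2·m·(2·m^3 − 3) + (2·m^3 − 3).
Both groups share the factor (2·m^3 − 3).

(2·m + 1)·(2·m^3 − 3)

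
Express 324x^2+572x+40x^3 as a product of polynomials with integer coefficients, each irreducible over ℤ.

4x(2x+11)(5x+13)

Pull out the common factor 4x, then factor the remaining trinomial.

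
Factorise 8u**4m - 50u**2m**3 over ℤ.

Factor out 2u**2m, leaving 4u**2 - 25m**2, which is a difference of two squares.

2mu**2(2u - 5m)(2u + 5m)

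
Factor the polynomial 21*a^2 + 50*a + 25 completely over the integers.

(3*a + 5)*(7*a + 5)

Need a pair with product 21·25 = 525 and sum 50: that's 35 and 15.
Split the middle term: 21*a^2 + 35*a + 15*a + 25 = 7*a*(3*a + 5) + 5*(3*a + 5).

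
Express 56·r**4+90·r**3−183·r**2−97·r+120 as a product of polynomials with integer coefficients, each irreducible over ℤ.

By the rational root theorem, r = 3/4 is a root, giving the factor (4·r−3) and quotient 14·r**3+33·r**2−21·r−40.
Continuing, r = −1 is a root, so (r+1) divides it; the quotient is 14·r**2+19·r−40.
The remaining quadratic factors as (2·r+5)(7·r−8).

(2·r+5)·(4·r−3)·(7·r−8)·(r+1)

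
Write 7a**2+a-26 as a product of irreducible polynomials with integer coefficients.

Need a pair with product 7·(-26) = -182 and sum 1: that's 14 and -13.
Split the middle term: 7a**2+14a - 13a-26 = 7a(a+2) - 13(a+2).

(7a-13)(a+2)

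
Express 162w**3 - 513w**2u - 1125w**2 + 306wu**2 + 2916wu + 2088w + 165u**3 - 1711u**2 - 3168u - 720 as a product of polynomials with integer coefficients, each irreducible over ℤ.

(6w - 11u - 15)(9w - 15u - 4)(3w + u - 12)

Group: 9w(18w**2 - 27wu - 117w - 11u**2 + 117u + 180) + (-15u - 4)(18w**2 - 27wu - 117w - 11u**2 + 117u + 180); both groups contain (18w**2 - 27wu - 117w - 11u**2 + 117u + 180), so (9w - 15u - 4) is a factor with cofactor 18w**2 - 27wu - 117w - 11u**2 + 117u + 180.
The cofactor groups again: 18w**2 - 27wu - 117w - 11u**2 + 117u + 180 = 6w(3w + u - 12) + (-11u - 15)(3w + u - 12); both groups contain (3w + u - 12), giving (6w - 11u - 15)(3w + u - 12).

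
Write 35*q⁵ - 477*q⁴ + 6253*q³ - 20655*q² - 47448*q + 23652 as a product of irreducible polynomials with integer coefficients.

Trying the rational-root candidates, q = 6 is a root, giving the factor (q - 6) and quotient 35*q⁴ - 267*q³ + 4651*q² + 7251*q - 3942.
Then q = 3/7 is a root, giving the factor (7*q - 3) and quotient 5*q³ - 36*q² + 649*q + 1314.
Then q = -9/5 is a root, giving the factor (5*q + 9) and quotient q² - 9*q + 146.
The quadratic q² - 9*q + 146 has discriminant -503 < 0 and is irreducible over ℤ.

(5*q + 9)*(7*q - 3)*(q - 6)*(q² - 9*q + 146)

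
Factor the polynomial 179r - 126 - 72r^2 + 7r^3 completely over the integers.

Testing divisors of the constant over divisors of the leading coefficient, r = 2 is a root, so (r - 2) divides it; the quotient is 7r^2 - 58r + 63.
The remaining quadratic factors as (r - 7)(7r - 9).

(7r - 9)(r - 2)(r - 7)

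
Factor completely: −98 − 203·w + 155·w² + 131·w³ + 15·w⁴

Among the possible rational roots, w = 1 is a root, giving the factor (w − 1) and quotient 15·w³ + 146·w² + 301·w + 98.
Next, w = −7 is a root, giving the factor (w + 7) and quotient 15·w² + 41·w + 14.
The remaining quadratic factors as (5·w + 2)(3·w + 7).

(3·w + 7)·(5·w + 2)·(w + 7)·(w − 1)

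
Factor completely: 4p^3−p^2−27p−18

Trying the rational-root candidates, p = 3 is a root, so (p−3) divides it; the quotient is 4p^2+11p+6.
The remaining quadratic factors as (4p+3)(p+2).

(4p+3)(p+2)(p−3)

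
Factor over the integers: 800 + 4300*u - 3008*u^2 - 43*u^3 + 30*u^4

Among the possible rational roots, u = 8/5 is a root, so (5*u - 8) divides it; the quotient is 6*u^3 + u^2 - 600*u - 100.
Next, u = 10 is a root, so (u - 10) divides it; the quotient is 6*u^2 + 61*u + 10.
The remaining quadratic factors as (6*u + 1)(u + 10).

(5*u - 8)*(6*u + 1)*(u + 10)*(u - 10)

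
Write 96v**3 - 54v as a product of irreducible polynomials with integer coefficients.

Every term has a factor of 6v. Then 16v**2 - 9 = (4v)² − (3)².

6v(4v + 3)(4v - 3)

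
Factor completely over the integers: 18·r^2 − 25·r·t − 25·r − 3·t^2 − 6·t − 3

Group: 2·r·(9·r + t + 1) + (−3·t − 3)·(9·r + t + 1); both groups contain (9·r + t + 1).

(2·r − 3·t − 3)·(9·r + t + 1)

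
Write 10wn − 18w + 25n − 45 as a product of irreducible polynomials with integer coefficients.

(2w + 5)(5n − 9)

Group as (10wn − 18w) + (25n − 45) = 2w(5n − 9) + 5(5n − 9).
Both groups share the factor (5n − 9).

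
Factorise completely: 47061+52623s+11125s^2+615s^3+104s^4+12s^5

(2s+9)(6s+7)(s+9)(s^2-6s+83)

Among the possible rational roots, s = -9/2 is a root, so (2s+9) is a factor; dividing leaves 6s^4+25s^3+195s^2+4685s+5229.
Next, s = -7/6 is a root, so (6s+7) divides it; the quotient is s^3+3s^2+29s+747.
Next, s = -9 is a root, so (s+9) divides it; the quotient is s^2-6s+83.
The quadratic s^2-6s+83 has discriminant -296 < 0 and is irreducible over ℤ.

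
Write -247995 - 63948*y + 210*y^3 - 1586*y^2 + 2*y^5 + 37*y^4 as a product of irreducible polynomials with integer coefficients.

Testing divisors of the constant over divisors of the leading coefficient, y = 11 is a root, giving the factor (y - 11) and quotient 2*y^4 + 59*y^3 + 859*y^2 + 7863*y + 22545.
Then y = -15 is a root, so (y + 15) divides it; the quotient is 2*y^3 + 29*y^2 + 424*y + 1503.
Next, y = -9/2 is a root, so (2*y + 9) divides it; the quotient is y^2 + 10*y + 167.
The quadratic y^2 + 10*y + 167 has discriminant -568 < 0 and is irreducible over ℤ.

(2*y + 9)*(y + 15)*(y - 11)*(y^2 + 10*y + 167)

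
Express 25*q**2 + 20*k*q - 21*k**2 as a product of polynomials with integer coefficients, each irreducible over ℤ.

-(3*k - 5*q)*(7*k + 5*q)

Group: -3*k*(7*k + 5*q) + 5*q*(7*k + 5*q); both groups contain (7*k + 5*q).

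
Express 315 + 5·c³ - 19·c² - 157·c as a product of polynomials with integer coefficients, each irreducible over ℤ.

(5·c - 9)·(c + 5)·(c - 7)

Among the possible rational roots, c = -5 is a root, giving the factor (c + 5) and quotient 5·c² - 44·c + 63.
The remaining quadratic factors as (c - 7)(5·c - 9).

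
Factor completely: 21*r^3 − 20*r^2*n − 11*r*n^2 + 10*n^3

(3*r − 2*n)*(r − n)*(7*r + 5*n)

Group: 3*r*(7*r^2 − 2*r*n − 5*n^2) − 2*n*(7*r^2 − 2*r*n − 5*n^2); both groups contain (7*r^2 − 2*r*n − 5*n^2), so (3*r − 2*n) is a factor with cofactor 7*r^2 − 2*r*n − 5*n^2.
The cofactor groups again: 7*r^2 − 2*r*n − 5*n^2 = 7*r*(r − n) + 5*n*(r − n); both groups contain (r − n), giving (7*r + 5*n)*(r − n).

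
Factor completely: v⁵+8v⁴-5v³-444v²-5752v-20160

(v+5)(v+8)(v-9)(v²+4v+56)

By the rational root theorem, v = -8 is a root, giving the factor (v+8) and quotient v⁴-5v²-404v-2520.
Next, v = 9 is a root, giving the factor (v-9) and quotient v³+9v²+76v+280.
Next, v = -5 is a root, so (v+5) is a factor; dividing leaves v²+4v+56.
The quadratic v²+4v+56 has discriminant -208 < 0 and is irreducible over ℤ.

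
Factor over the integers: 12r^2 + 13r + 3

(3r + 1)(4r + 3)

Need a pair with product 12·3 = 36 and sum 13: that's 9 and 4.
Split the middle term: 12r^2 + 9r + 4r + 3 = 3r(4r + 3) + (4r + 3).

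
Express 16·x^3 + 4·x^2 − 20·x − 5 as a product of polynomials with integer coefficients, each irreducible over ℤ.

Group as (16·x^3 − 20·x) + (4·x^2 − 5) = 4·x·(4·x^2 − 5) + (4·x^2 − 5).
Both groups share the factor (4·x^2 − 5).

(4·x + 1)·(4·x^2 − 5)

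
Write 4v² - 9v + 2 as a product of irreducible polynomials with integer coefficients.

Need a pair with product 4·2 = 8 and sum -9: that's -1 and -8.
Split the middle term: 4v² - v - 8v + 2 = v(4v - 1) - 2(4v - 1).

(4v - 1)(v - 2)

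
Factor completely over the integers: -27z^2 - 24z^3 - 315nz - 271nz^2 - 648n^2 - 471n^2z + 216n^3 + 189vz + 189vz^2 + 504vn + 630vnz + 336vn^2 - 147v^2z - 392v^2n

-(7v - 9n - z)(7v + 3n - 8z - 9)(8n + 3z)

Group: 8n(-49v^2 + 42vn + 63vz + 63v + 27n^2 - 69nz - 81n - 8z^2 - 9z) + 3z(-49v^2 + 42vn + 63vz + 63v + 27n^2 - 69nz - 81n - 8z^2 - 9z); both groups contain (-49v^2 + 42vn + 63vz + 63v + 27n^2 - 69nz - 81n - 8z^2 - 9z), so (8n + 3z) is a factor with cofactor -49v^2 + 42vn + 63vz + 63v + 27n^2 - 69nz - 81n - 8z^2 - 9z.
The cofactor groups again: -49v^2 + 42vn + 63vz + 63v + 27n^2 - 69nz - 81n - 8z^2 - 9z = -7v(7v + 3n - 8z - 9) + (9n + z)(7v + 3n - 8z - 9); both groups contain (7v + 3n - 8z - 9), giving -(7v - 9n - z)(7v + 3n - 8z - 9).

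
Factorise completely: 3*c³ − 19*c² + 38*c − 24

Trying the rational-root candidates, c = 3 is a root, giving the factor (c − 3) and quotient 3*c² − 10*c + 8.
The remaining quadratic factors as (3*c − 4)(c − 2).

(3*c − 4)*(c − 2)*(c − 3)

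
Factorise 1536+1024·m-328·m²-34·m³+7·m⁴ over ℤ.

(7·m+8)·(m+6)·(m-4)·(m-8)

By the rational root theorem, m = -8/7 is a root, so (7·m+8) is a factor; dividing leaves m³-6·m²-40·m+192.
Then m = -6 is a root, so (m+6) divides it; the quotient is m²-12·m+32.
The remaining quadratic factors as (m-4)(m-8).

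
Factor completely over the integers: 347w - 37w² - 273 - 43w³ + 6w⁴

By the rational root theorem, w = 7 is a root, giving the factor (w - 7) and quotient 6w³ - w² - 44w + 39.
Next, w = 13/6 is a root, so (6w - 13) is a factor; dividing leaves w² + 2w - 3.
The remaining quadratic factors as (w - 1)(w + 3).

(6w - 13)(w + 3)(w - 1)(w - 7)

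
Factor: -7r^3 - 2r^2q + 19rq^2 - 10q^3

-(7r - 5q)(r - q)(r + 2q)

Group: r(-7r^2 + 12rq - 5q^2) + 2q(-7r^2 + 12rq - 5q^2); both groups contain (-7r^2 + 12rq - 5q^2), so (r + 2q) is a factor with cofactor -7r^2 + 12rq - 5q^2.
The cofactor groups again: -7r^2 + 12rq - 5q^2 = -r(7r - 5q) + q(7r - 5q); both groups contain (7r - 5q), giving -(r - q)(7r - 5q).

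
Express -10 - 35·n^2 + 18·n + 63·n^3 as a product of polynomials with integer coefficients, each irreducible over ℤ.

Group as (63·n^3 + 18·n) + (-35·n^2 - 10) = 9·n·(7·n^2 + 2) - 5·(7·n^2 + 2).
Both groups share the factor (7·n^2 + 2).

(9·n - 5)·(7·n^2 + 2)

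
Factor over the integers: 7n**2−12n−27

(7n+9)(n−3)

Need a pair with product 7·(−27) = −189 and sum −12: that's −21 and 9.
Split the middle term: 7n**2−21n + 9n−27 = 7n(n−3) + 9(n−3).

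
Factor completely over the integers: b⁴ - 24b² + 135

(b + 3)(b - 3)(b² - 15)

Substitute u = b² to get a quadratic in u, then factor.
b² - 9 is a difference of squares.
b² - 15 is irreducible over ℤ (15 is not a perfect square).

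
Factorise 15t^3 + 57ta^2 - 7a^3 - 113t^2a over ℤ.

(t - 7a)(3t - a)(5t - a)

Group: t(15t^2 - 8ta + a^2) - 7a(15t^2 - 8ta + a^2); both groups contain (15t^2 - 8ta + a^2), so (t - 7a) is a factor with cofactor 15t^2 - 8ta + a^2.
The cofactor groups again: 15t^2 - 8ta + a^2 = 5t(3t - a) - a(3t - a); both groups contain (3t - a), giving (5t - a)(3t - a).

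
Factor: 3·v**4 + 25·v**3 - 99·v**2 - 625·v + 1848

(3·v - 11)·(v + 7)·(v + 8)·(v - 3)

Trying the rational-root candidates, v = 3 is a root, so (v - 3) is a factor; dividing leaves 3·v**3 + 34·v**2 + 3·v - 616.
Then v = 11/3 is a root, so (3·v - 11) divides it; the quotient is v**2 + 15·v + 56.
The remaining quadratic factors as (v + 7)(v + 8).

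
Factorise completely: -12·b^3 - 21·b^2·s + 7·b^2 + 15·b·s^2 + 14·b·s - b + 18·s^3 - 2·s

-(3·b - 3·s - 1)·(4·b + 3·s - 1)·(b + 2·s)

Group: 3·b·(-4·b^2 - 11·b·s + b - 6·s^2 + 2·s) + (-3·s - 1)·(-4·b^2 - 11·b·s + b - 6·s^2 + 2·s); both groups contain (-4·b^2 - 11·b·s + b - 6·s^2 + 2·s), so (3·b - 3·s - 1) is a factor with cofactor -4·b^2 - 11·b·s + b - 6·s^2 + 2·s.
The cofactor groups again: -4·b^2 - 11·b·s + b - 6·s^2 + 2·s = -b·(4·b + 3·s - 1) - 2·s·(4·b + 3·s - 1); both groups contain (4·b + 3·s - 1), giving -(b + 2·s)·(4·b + 3·s - 1).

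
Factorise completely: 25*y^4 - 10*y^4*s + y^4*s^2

Factor out y^4 first: what remains is s^2 - 10*s + 25.
Recognize a perfect-square trinomial with the parts 5 and s.

y^4*(s - 5)^2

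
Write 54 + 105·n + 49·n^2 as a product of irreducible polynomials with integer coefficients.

Need a pair with product 49·54 = 2646 and sum 105: that's 42 and 63.
Split the middle term: 49·n^2 + 42·n + 63·n + 54 = 7·n·(7·n + 6) + 9·(7·n + 6).

(7·n + 6)·(7·n + 9)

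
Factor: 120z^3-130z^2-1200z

Pull out the common factor 10z, then factor the remaining trinomial.

10z(3z+8)(4z-15)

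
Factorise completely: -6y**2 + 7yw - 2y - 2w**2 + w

Group: -2y(3y - 2w + 1) + w(3y - 2w + 1); both groups contain (3y - 2w + 1).

-(3y - 2w + 1)(2y - w)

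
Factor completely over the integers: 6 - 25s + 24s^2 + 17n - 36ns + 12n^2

(3n - 3s + 2)(4n - 8s + 3)

Group: 4n(3n - 3s + 2) + (-8s + 3)(3n - 3s + 2); both groups contain (3n - 3s + 2).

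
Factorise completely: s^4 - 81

Difference of squares twice: with A = s and B = 3, A⁴ − B⁴ = (A² − B²)(A² + B²), and A² − B² factors again.

(s + 3)·(s - 3)·(s^2 + 9)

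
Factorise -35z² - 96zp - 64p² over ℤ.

-(5z + 8p)(7z + 8p)

Group: -5z(7z + 8p) - 8p(7z + 8p); both groups contain (7z + 8p).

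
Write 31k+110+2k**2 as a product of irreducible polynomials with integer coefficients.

(2k+11)(k+10)

Need a pair with product 2·110 = 220 and sum 31: that's 20 and 11.
Split the middle term: 2k**2+20k + 11k+110 = 2k(k+10) + 11(k+10).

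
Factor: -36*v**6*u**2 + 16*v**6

-4*v**6*(3*u + 2)*(3*u - 2)

Factor out 4*v**6 first: what remains is -9*u**2 + 4.
Recognize a difference of squares with the parts 2 and 3*u.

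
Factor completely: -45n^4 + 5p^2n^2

Factor out 5n^2, leaving p^2 - 9n^2, which is a difference of two squares.

5n^2(p - 3n)(p + 3n)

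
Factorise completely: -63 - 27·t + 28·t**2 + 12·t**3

Group as (12·t**3 - 27·t) + (28·t**2 - 63) = 3·t·(4·t**2 - 9) + 7·(4·t**2 - 9).
Both groups share the factor (4·t**2 - 9).

(2·t + 3)·(2·t - 3)·(3·t + 7)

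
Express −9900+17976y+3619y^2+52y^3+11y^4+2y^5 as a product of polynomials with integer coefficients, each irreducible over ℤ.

Testing divisors of the constant over divisors of the leading coefficient, y = −6 is a root, so (y+6) divides it; the quotient is 2y^4−y^3+58y^2+3271y−1650.
Continuing, y = 1/2 is a root, so (2y−1) is a factor; dividing leaves y^3+29y+1650.
Continuing, y = −11 is a root, so (y+11) is a factor; dividing leaves y^2−11y+150.
The quadratic y^2−11y+150 has discriminant −479 < 0 and is irreducible over ℤ.

(2y−1)(y+11)(y+6)(y^2−11y+150)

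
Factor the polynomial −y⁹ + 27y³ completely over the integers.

−y³(y² − 3)(y⁴ + 3y² + 9)

Factor out y³ first: what remains is −y⁶ + 27.
Recognize a difference of cubes with the parts 3 and y².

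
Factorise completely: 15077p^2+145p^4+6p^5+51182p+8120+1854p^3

(6p+1)(p+10)(p+7)(p^2+7p+116)

Testing divisors of the constant over divisors of the leading coefficient, p = -1/6 is a root, so (6p+1) divides it; the quotient is p^4+24p^3+305p^2+2462p+8120.
Next, p = -7 is a root, giving the factor (p+7) and quotient p^3+17p^2+186p+1160.
Then p = -10 is a root, giving the factor (p+10) and quotient p^2+7p+116.
The quadratic p^2+7p+116 has discriminant -415 < 0 and is irreducible over ℤ.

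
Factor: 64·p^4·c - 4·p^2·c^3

4·c·p^2·(4·p - c)·(4·p + c)

Pull out the common factor 4·p^2·c; 16·p^2 - c^2 is a difference of squares.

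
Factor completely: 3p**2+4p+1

Need a pair with product 3·1 = 3 and sum 4: that's 3 and 1.
Split the middle term: 3p**2+3p + p+1 = 3p(p+1) + (p+1).

(3p+1)(p+1)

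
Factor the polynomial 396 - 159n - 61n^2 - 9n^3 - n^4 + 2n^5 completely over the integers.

Trying the rational-root candidates, n = 4 is a root, giving the factor (n - 4) and quotient 2n^4 + 7n^3 + 19n^2 + 15n - 99.
Then n = -3 is a root, so (n + 3) is a factor; dividing leaves 2n^3 + n^2 + 16n - 33.
Next, n = 3/2 is a root, so (2n - 3) divides it; the quotient is n^2 + 2n + 11.
The quadratic n^2 + 2n + 11 has discriminant -40 < 0 and is irreducible over ℤ.

(2n - 3)(n + 3)(n - 4)(n^2 + 2n + 11)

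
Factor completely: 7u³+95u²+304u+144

(7u+4)(u+4)(u+9)

By the rational root theorem, u = -9 is a root, so (u+9) divides it; the quotient is 7u²+32u+16.
The remaining quadratic factors as (u+4)(7u+4).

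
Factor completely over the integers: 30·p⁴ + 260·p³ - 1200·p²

10·p²·(3·p - 10)·(p + 12)

Pull out the common factor 10·p², then factor the remaining trinomial.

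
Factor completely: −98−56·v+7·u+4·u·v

(4·v+7)·(u−14)

Group as (4·u·v+7·u) + (−56·v−98) = u·(4·v+7) − 14·(4·v+7).
Both groups share the factor (4·v+7).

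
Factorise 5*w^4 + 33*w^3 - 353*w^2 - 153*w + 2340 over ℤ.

(5*w + 13)*(w + 12)*(w - 3)*(w - 5)

Trying the rational-root candidates, w = -13/5 is a root, so (5*w + 13) divides it; the quotient is w^3 + 4*w^2 - 81*w + 180.
Then w = 5 is a root, giving the factor (w - 5) and quotient w^2 + 9*w - 36.
The remaining quadratic factors as (w - 3)(w + 12).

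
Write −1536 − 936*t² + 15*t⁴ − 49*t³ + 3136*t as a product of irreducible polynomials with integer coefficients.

Among the possible rational roots, t = 8/3 is a root, so (3*t − 8) is a factor; dividing leaves 5*t³ − 3*t² − 320*t + 192.
Next, t = 8 is a root, so (t − 8) is a factor; dividing leaves 5*t² + 37*t − 24.
The remaining quadratic factors as (5*t − 3)(t + 8).

(3*t − 8)*(5*t − 3)*(t + 8)*(t − 8)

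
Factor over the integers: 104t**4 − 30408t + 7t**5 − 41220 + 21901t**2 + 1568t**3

(7t + 6)(t + 15)(t − 2)(t**2 + t + 229)

Among the possible rational roots, t = −15 is a root, so (t + 15) divides it; the quotient is 7t**4 − t**3 + 1583t**2 − 1844t − 2748.
Continuing, t = −6/7 is a root, so (7t + 6) is a factor; dividing leaves t**3 − t**2 + 227t − 458.
Then t = 2 is a root, so (t − 2) divides it; the quotient is t**2 + t + 229.
The quadratic t**2 + t + 229 has discriminant −915 < 0 and is irreducible over ℤ.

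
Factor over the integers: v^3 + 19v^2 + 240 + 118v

Testing divisors of the constant over divisors of the leading coefficient, v = -8 is a root, so (v + 8) is a factor; dividing leaves v^2 + 11v + 30.
The remaining quadratic factors as (v + 5)(v + 6).

(v + 5)(v + 6)(v + 8)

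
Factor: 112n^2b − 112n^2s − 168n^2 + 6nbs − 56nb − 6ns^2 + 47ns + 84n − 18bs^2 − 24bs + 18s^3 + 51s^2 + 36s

(2b − 2s − 3)(7n + 3s)(8n − 3s − 4)

Group: 2b(56n^2 + 3ns − 28n − 9s^2 − 12s) + (−2s − 3)(56n^2 + 3ns − 28n − 9s^2 − 12s); both groups contain (56n^2 + 3ns − 28n − 9s^2 − 12s), so (2b − 2s − 3) is a factor with cofactor 56n^2 + 3ns − 28n − 9s^2 − 12s.
The cofactor groups again: 56n^2 + 3ns − 28n − 9s^2 − 12s = 7n(8n − 3s − 4) + 3s(8n − 3s − 4); both groups contain (8n − 3s − 4), giving (7n + 3s)(8n − 3s − 4).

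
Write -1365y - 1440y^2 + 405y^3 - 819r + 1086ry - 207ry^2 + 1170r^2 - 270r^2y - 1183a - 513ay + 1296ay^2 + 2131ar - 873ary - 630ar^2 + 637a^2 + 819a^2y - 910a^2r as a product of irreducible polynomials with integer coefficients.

-(10r - 9y - 7)(13a + 9r + 15y)(7a + 3y - 13)

Group: 7a(-130ar + 117ay + 91a - 90r^2 - 69ry + 63r + 135y^2 + 105y) + (3y - 13)(-130ar + 117ay + 91a - 90r^2 - 69ry + 63r + 135y^2 + 105y); both groups contain (-130ar + 117ay + 91a - 90r^2 - 69ry + 63r + 135y^2 + 105y), so (7a + 3y - 13) is a factor with cofactor -130ar + 117ay + 91a - 90r^2 - 69ry + 63r + 135y^2 + 105y.
The cofactor groups again: -130ar + 117ay + 91a - 90r^2 - 69ry + 63r + 135y^2 + 105y = -13a(10r - 9y - 7) + (-9r - 15y)(10r - 9y - 7); both groups contain (10r - 9y - 7), giving -(13a + 9r + 15y)(10r - 9y - 7).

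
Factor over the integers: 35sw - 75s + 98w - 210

Group as (35sw - 75s) + (98w - 210) = 5s(7w - 15) + 14(7w - 15).
Both groups share the factor (7w - 15).

(5s + 14)(7w - 15)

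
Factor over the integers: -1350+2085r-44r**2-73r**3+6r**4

(2r-15)(3r-2)(r+5)(r-9)

By the rational root theorem, r = -5 is a root, so (r+5) divides it; the quotient is 6r**3-103r**2+471r-270.
Then r = 15/2 is a root, so (2r-15) divides it; the quotient is 3r**2-29r+18.
The remaining quadratic factors as (r-9)(3r-2).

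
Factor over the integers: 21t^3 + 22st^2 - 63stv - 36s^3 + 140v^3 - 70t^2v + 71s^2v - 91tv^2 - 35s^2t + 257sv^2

-(4s + 3t + 5v)(9s - 7t + 7v)(s + t - 4v)

Group: 9s(-4s^2 - 7st + 11sv - 3t^2 + 7tv + 20v^2) + (-7t + 7v)(-4s^2 - 7st + 11sv - 3t^2 + 7tv + 20v^2); both groups contain (-4s^2 - 7st + 11sv - 3t^2 + 7tv + 20v^2), so (9s - 7t + 7v) is a factor with cofactor -4s^2 - 7st + 11sv - 3t^2 + 7tv + 20v^2.
The cofactor groups again: -4s^2 - 7st + 11sv - 3t^2 + 7tv + 20v^2 = -s(4s + 3t + 5v) + (-t + 4v)(4s + 3t + 5v); both groups contain (4s + 3t + 5v), giving -(s + t - 4v)(4s + 3t + 5v).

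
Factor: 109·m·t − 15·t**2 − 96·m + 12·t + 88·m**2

Group: 8·m·(11·m + 15·t − 12) − t·(11·m + 15·t − 12); both groups contain (11·m + 15·t − 12).

(11·m + 15·t − 12)·(8·m − t)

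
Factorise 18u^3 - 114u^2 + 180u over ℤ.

6u(3u - 10)(u - 3)

Pull out the common factor 6u, then factor the remaining trinomial.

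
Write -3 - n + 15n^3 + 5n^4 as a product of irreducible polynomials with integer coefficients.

Group as (5n^4 - n) + (15n^3 - 3) = n(5n^3 - 1) + 3(5n^3 - 1).
Both groups share the factor (5n^3 - 1).

(n + 3)(5n^3 - 1)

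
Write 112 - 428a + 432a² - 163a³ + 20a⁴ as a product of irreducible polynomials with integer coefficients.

(4a - 7)(5a - 2)(a - 2)(a - 4)

By the rational root theorem, a = 7/4 is a root, so (4a - 7) divides it; the quotient is 5a³ - 32a² + 52a - 16.
Next, a = 2/5 is a root, so (5a - 2) divides it; the quotient is a² - 6a + 8.
The remaining quadratic factors as (a - 4)(a - 2).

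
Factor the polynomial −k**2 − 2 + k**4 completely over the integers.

(k**2 + 1)(k**2 − 2)

Substitute u = k**2 to get a quadratic in u, then factor.
k**2 + 1 is irreducible over ℤ (sum of squares).
k**2 − 2 is irreducible over ℤ (2 is not a perfect square).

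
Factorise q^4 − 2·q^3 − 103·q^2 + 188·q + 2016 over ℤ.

(q + 4)·(q + 9)·(q − 7)·(q − 8)

By the rational root theorem, q = 8 is a root, so (q − 8) divides it; the quotient is q^3 + 6·q^2 − 55·q − 252.
Continuing, q = −4 is a root, so (q + 4) is a factor; dividing leaves q^2 + 2·q − 63.
The remaining quadratic factors as (q − 7)(q + 9).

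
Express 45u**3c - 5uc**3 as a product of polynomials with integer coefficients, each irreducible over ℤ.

Every term has a factor of 5uc. Then 9u**2 - c**2 = (3u)² − (c)².

5cu(3u - c)(3u + c)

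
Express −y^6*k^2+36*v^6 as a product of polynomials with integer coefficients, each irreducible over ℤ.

Recognize a difference of squares with the parts 6*v^3 and y^3*k.

(6*v^3−y^3*k)*(6*v^3+y^3*k)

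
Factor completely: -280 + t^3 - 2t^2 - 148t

Testing divisors of the constant over divisors of the leading coefficient, t = 14 is a root, so (t - 14) divides it; the quotient is t^2 + 12t + 20.
The remaining quadratic factors as (t + 2)(t + 10).

(t + 10)(t + 2)(t - 14)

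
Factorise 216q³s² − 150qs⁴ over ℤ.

6qs²(6q + 5s)(6q − 5s)

Pull out the common factor 6qs²; 36q² − 25s² is a difference of squares.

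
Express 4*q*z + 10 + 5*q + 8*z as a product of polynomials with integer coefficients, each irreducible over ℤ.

Group as (4*q*z + 5*q) + (8*z + 10) = q*(4*z + 5) + 2*(4*z + 5).
Both groups share the factor (4*z + 5).

(4*z + 5)*(q + 2)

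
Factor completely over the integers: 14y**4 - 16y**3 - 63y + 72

Group as (14y**4 - 63y) + (-16y**3 + 72) = 7y(2y**3 - 9) - 8(2y**3 - 9).
Both groups share the factor (2y**3 - 9).

(7y - 8)(2y**3 - 9)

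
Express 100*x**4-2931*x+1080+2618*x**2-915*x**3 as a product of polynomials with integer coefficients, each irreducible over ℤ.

(4*x-3)*(5*x-8)*(5*x-9)*(x-5)

By the rational root theorem, x = 3/4 is a root, so (4*x-3) is a factor; dividing leaves 25*x**3-210*x**2+497*x-360.
Then x = 5 is a root, so (x-5) is a factor; dividing leaves 25*x**2-85*x+72.
The remaining quadratic factors as (5*x-9)(5*x-8).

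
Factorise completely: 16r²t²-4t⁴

4t²(2r+t)(2r-t)

Factor out 4t², leaving 4r²-t², which is a difference of two squares.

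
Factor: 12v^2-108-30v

Pull out the common factor 6, then factor the remaining trinomial.

6(2v-9)(v+2)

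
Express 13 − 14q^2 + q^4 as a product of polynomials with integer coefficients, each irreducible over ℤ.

(q + 1)(q − 1)(q^2 − 13)

Substitute u = q^2 to get a quadratic in u, then factor.
q^2 − 13 is irreducible over ℤ (13 is not a perfect square).
q^2 − 1 is a difference of squares.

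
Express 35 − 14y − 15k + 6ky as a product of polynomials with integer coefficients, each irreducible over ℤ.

(2y − 5)(3k − 7)

Group as (6ky − 15k) + (−14y + 35) = 3k(2y − 5) − 7(2y − 5).
Both groups share the factor (2y − 5).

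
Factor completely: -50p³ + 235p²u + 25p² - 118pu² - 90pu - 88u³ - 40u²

Group: p(-50p² + 35pu + 25p + 22u² + 10u) - 4u(-50p² + 35pu + 25p + 22u² + 10u); both groups contain (-50p² + 35pu + 25p + 22u² + 10u), so (p - 4u) is a factor with cofactor -50p² + 35pu + 25p + 22u² + 10u.
The cofactor groups again: -50p² + 35pu + 25p + 22u² + 10u = -10p(5p + 2u) + (11u + 5)(5p + 2u); both groups contain (5p + 2u), giving -(10p - 11u - 5)(5p + 2u).

-(10p - 11u - 5)(5p + 2u)(p - 4u)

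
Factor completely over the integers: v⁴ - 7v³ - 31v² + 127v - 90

By the rational root theorem, v = -5 is a root, so (v + 5) is a factor; dividing leaves v³ - 12v² + 29v - 18.
Next, v = 9 is a root, giving the factor (v - 9) and quotient v² - 3v + 2.
The remaining quadratic factors as (v - 1)(v - 2).

(v + 5)(v - 1)(v - 2)(v - 9)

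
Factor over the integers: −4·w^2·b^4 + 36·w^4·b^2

Factor out 4·w^2·b^2, leaving 9·w^2 − b^2, which is a difference of two squares.

4·b^2·w^2·(3·w − b)·(3·w + b)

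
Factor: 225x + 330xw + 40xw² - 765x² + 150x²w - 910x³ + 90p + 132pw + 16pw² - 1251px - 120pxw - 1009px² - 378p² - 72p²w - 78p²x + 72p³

(12p + 13x - 4w - 3)(2p + 5x)(3p - 14x - 2w - 15)

Group: 12p(6p² - 13px - 4pw - 30p - 70x² - 10xw - 75x) + (13x - 4w - 3)(6p² - 13px - 4pw - 30p - 70x² - 10xw - 75x); both groups contain (6p² - 13px - 4pw - 30p - 70x² - 10xw - 75x), so (12p + 13x - 4w - 3) is a factor with cofactor 6p² - 13px - 4pw - 30p - 70x² - 10xw - 75x.
The cofactor groups again: 6p² - 13px - 4pw - 30p - 70x² - 10xw - 75x = 2p(3p - 14x - 2w - 15) + 5x(3p - 14x - 2w - 15); both groups contain (3p - 14x - 2w - 15), giving (2p + 5x)(3p - 14x - 2w - 15).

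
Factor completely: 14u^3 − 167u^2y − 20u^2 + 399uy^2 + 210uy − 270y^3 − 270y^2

Group: u(14u^2 − 41uy − 20u + 30y^2 + 30y) − 9y(14u^2 − 41uy − 20u + 30y^2 + 30y); both groups contain (14u^2 − 41uy − 20u + 30y^2 + 30y), so (u − 9y) is a factor with cofactor 14u^2 − 41uy − 20u + 30y^2 + 30y.
The cofactor groups again: 14u^2 − 41uy − 20u + 30y^2 + 30y = 7u(2u − 3y) + (−10y − 10)(2u − 3y); both groups contain (2u − 3y), giving (7u − 10y − 10)(2u − 3y).

(2u − 3y)(7u − 10y − 10)(u − 9y)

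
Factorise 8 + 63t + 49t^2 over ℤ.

(7t + 1)(7t + 8)

Need a pair with product 49·8 = 392 and sum 63: that's 7 and 56.
Split the middle term: 49t^2 + 7t + 56t + 8 = 7t(7t + 1) + 8(7t + 1).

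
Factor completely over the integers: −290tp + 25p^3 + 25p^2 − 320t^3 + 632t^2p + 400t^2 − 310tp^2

−(4t − 5p − 5)(8t − 5p)(10t − p)

Group: 10t(−32t^2 + 60tp + 40t − 25p^2 − 25p) − p(−32t^2 + 60tp + 40t − 25p^2 − 25p); both groups contain (−32t^2 + 60tp + 40t − 25p^2 − 25p), so (10t − p) is a factor with cofactor −32t^2 + 60tp + 40t − 25p^2 − 25p.
The cofactor groups again: −32t^2 + 60tp + 40t − 25p^2 − 25p = −8t(4t − 5p − 5) + 5p(4t − 5p − 5); both groups contain (4t − 5p − 5), giving −(8t − 5p)(4t − 5p − 5).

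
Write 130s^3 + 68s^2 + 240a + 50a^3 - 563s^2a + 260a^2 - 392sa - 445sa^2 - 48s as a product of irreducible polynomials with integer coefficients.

(s - 5a)(10s - a - 4)(13s + 10a + 12)

Group: s(130s^2 + 87sa + 68s - 10a^2 - 52a - 48) - 5a(130s^2 + 87sa + 68s - 10a^2 - 52a - 48); both groups contain (130s^2 + 87sa + 68s - 10a^2 - 52a - 48), so (s - 5a) is a factor with cofactor 130s^2 + 87sa + 68s - 10a^2 - 52a - 48.
The cofactor groups again: 130s^2 + 87sa + 68s - 10a^2 - 52a - 48 = 10s(13s + 10a + 12) + (-a - 4)(13s + 10a + 12); both groups contain (13s + 10a + 12), giving (10s - a - 4)(13s + 10a + 12).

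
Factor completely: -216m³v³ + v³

Factor out v³ first: what remains is -216m³ + 1.
Recognize a difference of cubes with the parts 1 and 6m.

-v³(6m - 1)(36m² + 6m + 1)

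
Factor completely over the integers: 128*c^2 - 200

8*(4*c + 5)*(4*c - 5)

Every term has a factor of 8. Then 16*c^2 - 25 = (4*c)² − (5)².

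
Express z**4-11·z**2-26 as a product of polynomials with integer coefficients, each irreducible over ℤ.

Substitute u = z**2 to get a quadratic in u, then factor.
z**2-13 is irreducible over ℤ (13 is not a perfect square).
z**2+2 is irreducible over ℤ (always positive, so no real roots).

(z**2+2)·(z**2-13)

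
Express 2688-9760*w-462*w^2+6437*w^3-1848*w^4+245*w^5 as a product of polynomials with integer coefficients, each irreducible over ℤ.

By the rational root theorem, w = 7/5 is a root, giving the factor (5*w-7) and quotient 49*w^4-301*w^3+866*w^2+1120*w-384.
Next, w = -8/7 is a root, so (7*w+8) divides it; the quotient is 7*w^3-51*w^2+182*w-48.
Then w = 2/7 is a root, so (7*w-2) divides it; the quotient is w^2-7*w+24.
The quadratic w^2-7*w+24 has discriminant -47 < 0 and is irreducible over ℤ.

(5*w-7)*(7*w+8)*(7*w-2)*(w^2-7*w+24)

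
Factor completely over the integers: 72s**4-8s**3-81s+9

Group as (72s**4-81s) + (-8s**3+9) = 9s(8s**3-9) - (8s**3-9).
Both groups share the factor (8s**3-9).

(9s-1)(8s**3-9)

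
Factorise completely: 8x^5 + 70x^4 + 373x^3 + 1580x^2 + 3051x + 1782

(2x + 9)(4x + 9)(x + 1)(x^2 + x + 22)

Trying the rational-root candidates, x = -9/4 is a root, giving the factor (4x + 9) and quotient 2x^4 + 13x^3 + 64x^2 + 251x + 198.
Next, x = -9/2 is a root, giving the factor (2x + 9) and quotient x^3 + 2x^2 + 23x + 22.
Continuing, x = -1 is a root, so (x + 1) is a factor; dividing leaves x^2 + x + 22.
The quadratic x^2 + x + 22 has discriminant -87 < 0 and is irreducible over ℤ.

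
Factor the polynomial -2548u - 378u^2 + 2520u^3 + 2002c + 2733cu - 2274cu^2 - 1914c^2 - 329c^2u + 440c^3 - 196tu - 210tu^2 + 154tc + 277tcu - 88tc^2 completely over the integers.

Group: 8c(-11tc + 14tu + 55c^2 + 62cu - 143c - 168u^2 + 182u) + (-15u - 14)(-11tc + 14tu + 55c^2 + 62cu - 143c - 168u^2 + 182u); both groups contain (-11tc + 14tu + 55c^2 + 62cu - 143c - 168u^2 + 182u), so (8c - 15u - 14) is a factor with cofactor -11tc + 14tu + 55c^2 + 62cu - 143c - 168u^2 + 182u.
The cofactor groups again: -11tc + 14tu + 55c^2 + 62cu - 143c - 168u^2 + 182u = -t(11c - 14u) + (5c + 12u - 13)(11c - 14u); both groups contain (11c - 14u), giving -(t - 5c - 12u + 13)(11c - 14u).

-(t - 5c - 12u + 13)(11c - 14u)(8c - 15u - 14)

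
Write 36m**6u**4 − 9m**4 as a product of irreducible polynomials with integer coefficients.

Pull out the common factor 9m**4, leaving 4m**2u**4 − 1.
Recognize a difference of squares with the parts 2mu**2 and 1.

9m**4(2mu**2 + 1)(2mu**2 − 1)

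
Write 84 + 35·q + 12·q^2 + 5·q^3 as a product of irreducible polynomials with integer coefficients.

(5·q + 12)·(q^2 + 7)

Group as (5·q^3 + 35·q) + (12·q^2 + 84) = 5·q·(q^2 + 7) + 12·(q^2 + 7).
Both groups share the factor (q^2 + 7).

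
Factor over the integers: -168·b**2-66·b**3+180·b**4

Pull out the common factor 6·b**2, then factor the remaining trinomial.

6·b**2·(5·b+4)·(6·b-7)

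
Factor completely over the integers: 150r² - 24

6(5r + 2)(5r - 2)

Factor out 6, leaving 25r² - 4, which is a difference of two squares.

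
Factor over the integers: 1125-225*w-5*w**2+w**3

Testing divisors of the constant over divisors of the leading coefficient, w = -15 is a root, giving the factor (w+15) and quotient w**2-20*w+75.
The remaining quadratic factors as (w-5)(w-15).

(w+15)*(w-15)*(w-5)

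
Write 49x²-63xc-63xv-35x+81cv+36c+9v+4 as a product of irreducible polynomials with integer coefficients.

Group: 7x(7x-9c-1) + (-9v-4)(7x-9c-1); both groups contain (7x-9c-1).

(7x-9c-1)(7x-9v-4)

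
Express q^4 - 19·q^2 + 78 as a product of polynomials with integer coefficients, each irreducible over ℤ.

(q^2 - 13)·(q^2 - 6)

Substitute u = q^2 to get a quadratic in u, then factor.
q^2 - 13 is irreducible over ℤ (13 is not a perfect square).
q^2 - 6 is irreducible over ℤ (6 is not a perfect square).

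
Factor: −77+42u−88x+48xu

Group as (48xu−88x) + (42u−77) = 8x(6u−11) + 7(6u−11).
Both groups share the factor (6u−11).

(6u−11)(8x+7)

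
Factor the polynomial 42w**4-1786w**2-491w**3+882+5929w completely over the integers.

(2w+9)(3w-7)(7w+1)(w-14)

Trying the rational-root candidates, w = 14 is a root, so (w-14) divides it; the quotient is 42w**3+97w**2-428w-63.
Continuing, w = -1/7 is a root, so (7w+1) is a factor; dividing leaves 6w**2+13w-63.
The remaining quadratic factors as (3w-7)(2w+9).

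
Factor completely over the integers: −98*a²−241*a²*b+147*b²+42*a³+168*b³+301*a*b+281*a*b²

Group: 7*a*(6*a²−37*a*b−14*a+56*b²+49*b) + 3*b*(6*a²−37*a*b−14*a+56*b²+49*b); both groups contain (6*a²−37*a*b−14*a+56*b²+49*b), so (7*a+3*b) is a factor with cofactor 6*a²−37*a*b−14*a+56*b²+49*b.
The cofactor groups again: 6*a²−37*a*b−14*a+56*b²+49*b = 3*a*(2*a−7*b) + (−8*b−7)*(2*a−7*b); both groups contain (2*a−7*b), giving (3*a−8*b−7)*(2*a−7*b).

(2*a−7*b)*(3*a−8*b−7)*(7*a+3*b)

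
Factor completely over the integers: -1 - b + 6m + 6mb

Group as (6mb + 6m) + (-b - 1) = 6m(b + 1) - (b + 1).
Both groups share the factor (b + 1).

(6m - 1)(b + 1)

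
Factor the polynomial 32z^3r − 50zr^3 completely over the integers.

Pull out the common factor 2zr; 16z^2 − 25r^2 is a difference of squares.

2rz(4z − 5r)(4z + 5r)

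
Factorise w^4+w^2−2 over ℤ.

Substitute u = w^2 to get a quadratic in u, then factor.
w^2−1 is a difference of squares.
w^2+2 is irreducible over ℤ (always positive, so no real roots).

(w+1)(w−1)(w^2+2)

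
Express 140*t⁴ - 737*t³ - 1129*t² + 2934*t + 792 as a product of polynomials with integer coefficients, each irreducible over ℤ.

(4*t + 1)*(5*t + 11)*(7*t - 12)*(t - 6)

Among the possible rational roots, t = -11/5 is a root, so (5*t + 11) is a factor; dividing leaves 28*t³ - 209*t² + 234*t + 72.
Continuing, t = -1/4 is a root, giving the factor (4*t + 1) and quotient 7*t² - 54*t + 72.
The remaining quadratic factors as (7*t - 12)(t - 6).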